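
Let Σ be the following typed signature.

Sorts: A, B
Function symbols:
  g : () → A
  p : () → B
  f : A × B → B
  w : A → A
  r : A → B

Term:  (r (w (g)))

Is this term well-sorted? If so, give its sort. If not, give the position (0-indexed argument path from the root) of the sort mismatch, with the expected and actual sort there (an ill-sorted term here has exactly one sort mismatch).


    (g) : A
  (w (g)) : A
(r (w (g))) : B

well-sorted; sort = B


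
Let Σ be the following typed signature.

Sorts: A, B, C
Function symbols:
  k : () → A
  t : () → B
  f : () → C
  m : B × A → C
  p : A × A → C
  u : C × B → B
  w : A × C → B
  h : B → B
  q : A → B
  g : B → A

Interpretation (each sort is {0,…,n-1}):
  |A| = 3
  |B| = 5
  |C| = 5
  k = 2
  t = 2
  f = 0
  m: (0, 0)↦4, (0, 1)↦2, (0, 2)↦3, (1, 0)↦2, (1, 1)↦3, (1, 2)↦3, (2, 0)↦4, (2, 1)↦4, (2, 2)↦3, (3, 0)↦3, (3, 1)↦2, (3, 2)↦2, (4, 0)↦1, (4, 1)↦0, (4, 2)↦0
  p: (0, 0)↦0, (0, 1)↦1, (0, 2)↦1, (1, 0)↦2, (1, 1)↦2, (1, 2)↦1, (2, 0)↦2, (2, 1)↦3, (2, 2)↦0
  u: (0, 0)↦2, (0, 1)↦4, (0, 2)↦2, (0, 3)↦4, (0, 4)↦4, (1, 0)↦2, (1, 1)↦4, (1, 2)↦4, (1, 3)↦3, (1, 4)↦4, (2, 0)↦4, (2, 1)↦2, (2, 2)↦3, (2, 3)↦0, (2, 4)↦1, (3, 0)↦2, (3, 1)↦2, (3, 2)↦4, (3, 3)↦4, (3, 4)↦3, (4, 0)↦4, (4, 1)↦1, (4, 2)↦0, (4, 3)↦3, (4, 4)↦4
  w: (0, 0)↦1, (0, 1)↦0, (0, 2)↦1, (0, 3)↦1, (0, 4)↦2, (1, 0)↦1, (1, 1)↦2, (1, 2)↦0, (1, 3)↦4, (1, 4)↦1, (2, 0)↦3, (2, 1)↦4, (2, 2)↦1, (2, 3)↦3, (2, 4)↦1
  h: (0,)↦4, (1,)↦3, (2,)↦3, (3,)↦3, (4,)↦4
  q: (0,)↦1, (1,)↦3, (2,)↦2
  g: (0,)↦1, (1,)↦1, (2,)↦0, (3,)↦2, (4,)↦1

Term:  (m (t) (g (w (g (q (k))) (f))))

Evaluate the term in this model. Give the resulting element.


  t = 2
  k = 2
  (q (k)) = q(2,) = 2
  (g (q (k))) = g(2,) = 0
  f = 0
  (w (g (q (k))) (f)) = w(0, 0) = 1
  (g (w (g (q (k))) (f))) = g(1,) = 1
  (m (t) (g (w (g (q (k))) (f)))) = m(2, 1) = 4

value = 4


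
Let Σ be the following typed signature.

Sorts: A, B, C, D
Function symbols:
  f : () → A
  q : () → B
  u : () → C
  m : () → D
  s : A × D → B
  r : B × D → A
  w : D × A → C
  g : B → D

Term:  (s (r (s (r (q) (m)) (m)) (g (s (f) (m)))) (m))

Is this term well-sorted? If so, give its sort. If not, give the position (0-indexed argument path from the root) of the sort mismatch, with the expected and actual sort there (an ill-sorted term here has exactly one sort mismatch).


        (q) : B
        (m) : D
      (r (q) (m)) : A
      (m) : D
    (s (r (q) (m)) (m)) : B
        (f) : A
        (m) : D
      (s (f) (m)) : B
    (g (s (f) (m))) : D
  (r (s (r (q) (m)) (m)) (g (s (f) (m)))) : A
  (m) : D
(s (r (s (r (q) (m)) (m)) (g (s (f) (m)))) (m)) : B

well-sorted; sort = B


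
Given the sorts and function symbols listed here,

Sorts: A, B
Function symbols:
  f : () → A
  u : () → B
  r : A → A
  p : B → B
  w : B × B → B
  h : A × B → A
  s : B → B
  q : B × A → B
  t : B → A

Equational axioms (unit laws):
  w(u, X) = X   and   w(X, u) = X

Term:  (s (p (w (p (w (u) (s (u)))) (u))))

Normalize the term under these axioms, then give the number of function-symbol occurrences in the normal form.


size = 5

1. (s (p (w (p (w (u) (s (u)))) (u))))  →  (s (p (p (w (u) (s (u))))))
2. (s (p (p (w (u) (s (u))))))  →  (s (p (p (s (u)))))
normal form: (s (p (p (s (u)))))


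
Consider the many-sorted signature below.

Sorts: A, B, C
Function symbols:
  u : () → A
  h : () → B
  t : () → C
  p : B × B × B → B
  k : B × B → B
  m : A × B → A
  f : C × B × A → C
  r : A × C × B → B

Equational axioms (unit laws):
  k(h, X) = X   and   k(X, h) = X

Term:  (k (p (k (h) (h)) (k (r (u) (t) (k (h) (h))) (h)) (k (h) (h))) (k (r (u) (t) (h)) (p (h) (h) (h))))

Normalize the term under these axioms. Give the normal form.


1. (k (p (k (h) (h)) (k (r (u) (t) (k (h) (h))) (h)) (k (h) (h))) (k (r (u) (t) (h)) (p (h) (h) (h))))  →  (k (p (h) (k (r (u) (t) (k (h) (h))) (h)) (k (h) (h))) (k (r (u) (t) (h)) (p (h) (h) (h))))
2. (k (p (h) (k (r (u) (t) (k (h) (h))) (h)) (k (h) (h))) (k (r (u) (t) (h)) (p (h) (h) (h))))  →  (k (p (h) (r (u) (t) (k (h) (h))) (k (h) (h))) (k (r (u) (t) (h)) (p (h) (h) (h))))
3. (k (p (h) (r (u) (t) (k (h) (h))) (k (h) (h))) (k (r (u) (t) (h)) (p (h) (h) (h))))  →  (k (p (h) (r (u) (t) (h)) (k (h) (h))) (k (r (u) (t) (h)) (p (h) (h) (h))))
4. (k (p (h) (r (u) (t) (h)) (k (h) (h))) (k (r (u) (t) (h)) (p (h) (h) (h))))  →  (k (p (h) (r (u) (t) (h)) (h)) (k (r (u) (t) (h)) (p (h) (h) (h))))

normal form = (k (p (h) (r (u) (t) (h)) (h)) (k (r (u) (t) (h)) (p (h) (h) (h))))


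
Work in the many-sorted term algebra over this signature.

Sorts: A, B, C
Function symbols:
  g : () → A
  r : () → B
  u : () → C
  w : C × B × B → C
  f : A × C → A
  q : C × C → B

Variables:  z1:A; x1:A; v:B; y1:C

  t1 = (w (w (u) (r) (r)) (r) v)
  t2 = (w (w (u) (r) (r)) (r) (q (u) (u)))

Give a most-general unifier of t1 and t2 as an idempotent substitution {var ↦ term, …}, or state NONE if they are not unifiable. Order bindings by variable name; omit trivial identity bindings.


{v ↦ (q (u) (u))}


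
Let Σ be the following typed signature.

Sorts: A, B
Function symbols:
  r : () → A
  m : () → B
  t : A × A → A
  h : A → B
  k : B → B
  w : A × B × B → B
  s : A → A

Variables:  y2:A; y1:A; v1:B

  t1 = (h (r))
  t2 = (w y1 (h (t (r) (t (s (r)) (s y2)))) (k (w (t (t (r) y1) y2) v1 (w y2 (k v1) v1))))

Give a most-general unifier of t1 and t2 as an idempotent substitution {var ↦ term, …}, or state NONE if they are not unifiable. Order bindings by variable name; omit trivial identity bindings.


head clash or occurs-check failure — not unifiable

NONE (not unifiable)


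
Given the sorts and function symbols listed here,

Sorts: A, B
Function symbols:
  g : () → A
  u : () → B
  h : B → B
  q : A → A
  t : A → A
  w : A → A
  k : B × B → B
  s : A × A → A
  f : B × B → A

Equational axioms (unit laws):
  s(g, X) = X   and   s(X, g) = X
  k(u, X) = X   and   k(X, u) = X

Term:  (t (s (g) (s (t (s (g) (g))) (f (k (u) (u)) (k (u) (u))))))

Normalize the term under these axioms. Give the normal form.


1. (t (s (g) (s (t (s (g) (g))) (f (k (u) (u)) (k (u) (u))))))  →  (t (s (t (s (g) (g))) (f (k (u) (u)) (k (u) (u)))))
2. (t (s (t (s (g) (g))) (f (k (u) (u)) (k (u) (u)))))  →  (t (s (t (g)) (f (k (u) (u)) (k (u) (u)))))
3. (t (s (t (g)) (f (k (u) (u)) (k (u) (u)))))  →  (t (s (t (g)) (f (u) (k (u) (u)))))
4. (t (s (t (g)) (f (u) (k (u) (u)))))  →  (t (s (t (g)) (f (u) (u))))

normal form = (t (s (t (g)) (f (u) (u))))


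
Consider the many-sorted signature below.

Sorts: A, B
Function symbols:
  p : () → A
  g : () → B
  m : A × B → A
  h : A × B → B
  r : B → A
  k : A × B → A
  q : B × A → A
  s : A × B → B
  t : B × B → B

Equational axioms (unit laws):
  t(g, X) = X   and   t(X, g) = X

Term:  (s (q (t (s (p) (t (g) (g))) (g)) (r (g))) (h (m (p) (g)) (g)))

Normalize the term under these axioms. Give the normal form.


normal form = (s (q (s (p) (g)) (r (g))) (h (m (p) (g)) (g)))

1. (s (q (t (s (p) (t (g) (g))) (g)) (r (g))) (h (m (p) (g)) (g)))  →  (s (q (s (p) (t (g) (g))) (r (g))) (h (m (p) (g)) (g)))
2. (s (q (s (p) (t (g) (g))) (r (g))) (h (m (p) (g)) (g)))  →  (s (q (s (p) (g)) (r (g))) (h (m (p) (g)) (g)))


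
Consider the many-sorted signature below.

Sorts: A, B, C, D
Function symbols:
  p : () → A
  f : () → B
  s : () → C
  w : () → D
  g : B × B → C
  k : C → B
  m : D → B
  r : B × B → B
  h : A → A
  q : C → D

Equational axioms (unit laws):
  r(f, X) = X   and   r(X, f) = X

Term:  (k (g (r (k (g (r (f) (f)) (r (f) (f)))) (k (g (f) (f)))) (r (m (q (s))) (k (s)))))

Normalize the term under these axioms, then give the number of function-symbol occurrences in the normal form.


size = 17

1. (k (g (r (k (g (r (f) (f)) (r (f) (f)))) (k (g (f) (f)))) (r (m (q (s))) (k (s)))))  →  (k (g (r (k (g (f) (r (f) (f)))) (k (g (f) (f)))) (r (m (q (s))) (k (s)))))
2. (k (g (r (k (g (f) (r (f) (f)))) (k (g (f) (f)))) (r (m (q (s))) (k (s)))))  →  (k (g (r (k (g (f) (f))) (k (g (f) (f)))) (r (m (q (s))) (k (s)))))
normal form: (k (g (r (k (g (f) (f))) (k (g (f) (f)))) (r (m (q (s))) (k (s)))))


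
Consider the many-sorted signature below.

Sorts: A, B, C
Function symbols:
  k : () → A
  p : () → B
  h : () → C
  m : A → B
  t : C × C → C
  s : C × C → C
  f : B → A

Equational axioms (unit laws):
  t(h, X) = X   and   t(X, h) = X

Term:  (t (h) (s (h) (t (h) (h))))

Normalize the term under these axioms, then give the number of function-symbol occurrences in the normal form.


size = 3

1. (t (h) (s (h) (t (h) (h))))  →  (s (h) (t (h) (h)))
2. (s (h) (t (h) (h)))  →  (s (h) (h))
normal form: (s (h) (h))


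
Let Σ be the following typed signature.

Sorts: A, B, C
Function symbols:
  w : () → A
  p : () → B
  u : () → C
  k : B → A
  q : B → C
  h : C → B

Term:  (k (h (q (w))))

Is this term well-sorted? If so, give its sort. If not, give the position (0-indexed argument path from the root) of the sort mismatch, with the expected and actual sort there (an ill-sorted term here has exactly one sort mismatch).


      (w) : A
    (q (w)) : ✗ arg 0 at [0, 0, 0] has sort A, expected B

ill-sorted at position [0, 0, 0]: expected B, got A


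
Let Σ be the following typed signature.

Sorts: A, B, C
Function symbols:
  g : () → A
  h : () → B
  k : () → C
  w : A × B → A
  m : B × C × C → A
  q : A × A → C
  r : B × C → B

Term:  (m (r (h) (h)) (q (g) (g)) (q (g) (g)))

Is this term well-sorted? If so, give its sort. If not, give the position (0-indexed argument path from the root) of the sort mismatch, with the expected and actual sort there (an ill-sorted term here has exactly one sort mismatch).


ill-sorted at position [0, 1]: expected C, got B

    (h) : B
    (h) : B
  (r (h) (h)) : ✗ arg 1 at [0, 1] has sort B, expected C
    (g) : A
    (g) : A
  (q (g) (g)) : C
    (g) : A
    (g) : A
  (q (g) (g)) : C


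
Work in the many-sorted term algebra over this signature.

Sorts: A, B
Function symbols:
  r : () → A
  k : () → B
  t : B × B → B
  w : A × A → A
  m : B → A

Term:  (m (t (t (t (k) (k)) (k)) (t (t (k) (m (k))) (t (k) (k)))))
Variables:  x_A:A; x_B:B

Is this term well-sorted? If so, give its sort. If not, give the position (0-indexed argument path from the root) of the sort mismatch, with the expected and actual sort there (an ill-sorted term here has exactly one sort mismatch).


        (k) : B
        (k) : B
      (t (k) (k)) : B
      (k) : B
    (t (t (k) (k)) (k)) : B
        (k) : B
          (k) : B
        (m (k)) : A
      (t (k) (m (k))) : ✗ arg 1 at [0, 1, 0, 1] has sort A, expected B
        (k) : B
        (k) : B
      (t (k) (k)) : B

ill-sorted at position [0, 1, 0, 1]: expected B, got A


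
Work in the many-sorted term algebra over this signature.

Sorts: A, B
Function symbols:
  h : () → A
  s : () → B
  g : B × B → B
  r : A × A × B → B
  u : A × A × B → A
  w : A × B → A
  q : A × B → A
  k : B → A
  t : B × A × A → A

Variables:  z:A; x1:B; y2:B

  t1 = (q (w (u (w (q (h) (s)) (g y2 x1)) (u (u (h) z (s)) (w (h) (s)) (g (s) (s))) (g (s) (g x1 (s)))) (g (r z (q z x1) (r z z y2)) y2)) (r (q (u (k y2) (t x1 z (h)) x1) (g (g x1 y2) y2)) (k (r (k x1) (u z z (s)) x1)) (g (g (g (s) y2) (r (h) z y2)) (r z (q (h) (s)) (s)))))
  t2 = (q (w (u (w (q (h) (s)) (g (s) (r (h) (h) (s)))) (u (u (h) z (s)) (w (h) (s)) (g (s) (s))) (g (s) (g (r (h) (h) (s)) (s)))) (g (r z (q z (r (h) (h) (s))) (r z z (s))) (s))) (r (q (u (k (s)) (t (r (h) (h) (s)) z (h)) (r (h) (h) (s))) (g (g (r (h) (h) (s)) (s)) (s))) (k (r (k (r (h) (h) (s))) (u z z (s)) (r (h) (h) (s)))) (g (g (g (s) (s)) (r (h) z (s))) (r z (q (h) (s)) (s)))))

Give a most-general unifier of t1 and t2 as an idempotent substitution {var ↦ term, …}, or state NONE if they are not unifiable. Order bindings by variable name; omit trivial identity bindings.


{x1 ↦ (r (h) (h) (s)), y2 ↦ (s)}


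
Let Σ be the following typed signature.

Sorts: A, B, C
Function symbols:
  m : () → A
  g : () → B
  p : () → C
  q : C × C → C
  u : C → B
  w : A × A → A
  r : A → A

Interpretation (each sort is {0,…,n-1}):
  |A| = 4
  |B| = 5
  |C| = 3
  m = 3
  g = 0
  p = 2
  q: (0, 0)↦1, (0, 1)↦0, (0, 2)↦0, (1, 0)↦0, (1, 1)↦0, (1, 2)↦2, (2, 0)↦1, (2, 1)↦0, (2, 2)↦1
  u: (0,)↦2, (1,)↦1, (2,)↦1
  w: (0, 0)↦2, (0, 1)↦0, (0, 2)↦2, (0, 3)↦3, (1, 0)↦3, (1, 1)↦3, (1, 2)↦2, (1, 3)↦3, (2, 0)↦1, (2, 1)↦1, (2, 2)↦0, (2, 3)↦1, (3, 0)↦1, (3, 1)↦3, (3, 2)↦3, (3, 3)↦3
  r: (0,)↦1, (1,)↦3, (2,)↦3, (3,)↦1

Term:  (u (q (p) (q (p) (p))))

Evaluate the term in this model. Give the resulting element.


  p = 2
  p = 2
  p = 2
  (q (p) (p)) = q(2, 2) = 1
  (q (p) (q (p) (p))) = q(2, 1) = 0
  (u (q (p) (q (p) (p)))) = u(0,) = 2

value = 2


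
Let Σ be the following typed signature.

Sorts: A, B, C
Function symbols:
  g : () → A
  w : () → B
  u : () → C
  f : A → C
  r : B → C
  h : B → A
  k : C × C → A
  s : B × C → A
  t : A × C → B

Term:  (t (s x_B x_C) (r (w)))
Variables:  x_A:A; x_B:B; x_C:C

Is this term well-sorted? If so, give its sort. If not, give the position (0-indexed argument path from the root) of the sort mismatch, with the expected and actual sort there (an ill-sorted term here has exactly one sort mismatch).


    x_B : B
    x_C : C
  (s x_B x_C) : A
    (w) : B
  (r (w)) : C
(t (s x_B x_C) (r (w))) : B

well-sorted; sort = B


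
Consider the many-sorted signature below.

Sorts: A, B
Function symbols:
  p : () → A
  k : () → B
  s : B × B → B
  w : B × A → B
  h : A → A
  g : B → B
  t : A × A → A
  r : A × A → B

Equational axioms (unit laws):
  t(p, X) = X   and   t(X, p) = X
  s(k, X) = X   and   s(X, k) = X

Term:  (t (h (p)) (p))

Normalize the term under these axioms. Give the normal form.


1. (t (h (p)) (p))  →  (h (p))

normal form = (h (p))


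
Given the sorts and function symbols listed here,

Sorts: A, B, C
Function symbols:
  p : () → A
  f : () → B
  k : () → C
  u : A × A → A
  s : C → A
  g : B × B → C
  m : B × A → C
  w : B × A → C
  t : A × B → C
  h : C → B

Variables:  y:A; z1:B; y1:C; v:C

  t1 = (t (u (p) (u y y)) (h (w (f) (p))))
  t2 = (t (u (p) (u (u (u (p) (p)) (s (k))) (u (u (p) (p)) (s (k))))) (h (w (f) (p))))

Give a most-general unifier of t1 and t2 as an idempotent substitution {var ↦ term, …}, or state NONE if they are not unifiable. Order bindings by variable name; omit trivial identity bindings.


{y ↦ (u (u (p) (p)) (s (k)))}


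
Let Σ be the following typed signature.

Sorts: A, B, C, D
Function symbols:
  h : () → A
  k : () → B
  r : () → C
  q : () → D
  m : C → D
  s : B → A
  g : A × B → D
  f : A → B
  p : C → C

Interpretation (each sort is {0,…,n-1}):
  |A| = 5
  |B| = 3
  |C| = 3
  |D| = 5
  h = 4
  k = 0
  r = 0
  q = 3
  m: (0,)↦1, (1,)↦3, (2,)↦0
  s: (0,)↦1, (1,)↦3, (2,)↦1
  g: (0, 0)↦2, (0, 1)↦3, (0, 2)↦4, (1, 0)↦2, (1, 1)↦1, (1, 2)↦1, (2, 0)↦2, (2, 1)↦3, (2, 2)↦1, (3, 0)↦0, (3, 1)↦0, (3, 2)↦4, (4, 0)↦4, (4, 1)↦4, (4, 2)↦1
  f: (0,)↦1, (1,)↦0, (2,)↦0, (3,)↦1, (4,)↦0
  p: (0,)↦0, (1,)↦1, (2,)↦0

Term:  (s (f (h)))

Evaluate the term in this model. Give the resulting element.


value = 1

  h = 4
  (f (h)) = f(4,) = 0
  (s (f (h))) = s(0,) = 1


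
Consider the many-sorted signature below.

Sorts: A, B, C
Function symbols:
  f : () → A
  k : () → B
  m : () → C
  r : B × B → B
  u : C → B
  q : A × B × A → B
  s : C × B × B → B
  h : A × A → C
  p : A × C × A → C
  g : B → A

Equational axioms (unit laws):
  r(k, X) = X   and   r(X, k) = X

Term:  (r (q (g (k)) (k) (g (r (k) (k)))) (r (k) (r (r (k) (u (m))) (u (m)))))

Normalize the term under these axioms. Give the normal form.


normal form = (r (q (g (k)) (k) (g (k))) (r (u (m)) (u (m))))

1. (r (q (g (k)) (k) (g (r (k) (k)))) (r (k) (r (r (k) (u (m))) (u (m)))))  →  (r (q (g (k)) (k) (g (k))) (r (k) (r (r (k) (u (m))) (u (m)))))
2. (r (q (g (k)) (k) (g (k))) (r (k) (r (r (k) (u (m))) (u (m)))))  →  (r (q (g (k)) (k) (g (k))) (r (r (k) (u (m))) (u (m))))
3. (r (q (g (k)) (k) (g (k))) (r (r (k) (u (m))) (u (m))))  →  (r (q (g (k)) (k) (g (k))) (r (u (m)) (u (m))))


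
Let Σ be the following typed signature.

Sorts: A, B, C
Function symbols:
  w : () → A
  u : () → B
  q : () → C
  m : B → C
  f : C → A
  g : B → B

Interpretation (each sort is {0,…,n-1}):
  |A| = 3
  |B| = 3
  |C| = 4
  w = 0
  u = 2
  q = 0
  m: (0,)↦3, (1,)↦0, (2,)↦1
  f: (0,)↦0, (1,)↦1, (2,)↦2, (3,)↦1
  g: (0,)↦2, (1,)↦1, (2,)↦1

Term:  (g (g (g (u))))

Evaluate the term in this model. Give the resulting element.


value = 1

  u = 2
  (g (u)) = g(2,) = 1
  (g (g (u))) = g(1,) = 1
  (g (g (g (u)))) = g(1,) = 1


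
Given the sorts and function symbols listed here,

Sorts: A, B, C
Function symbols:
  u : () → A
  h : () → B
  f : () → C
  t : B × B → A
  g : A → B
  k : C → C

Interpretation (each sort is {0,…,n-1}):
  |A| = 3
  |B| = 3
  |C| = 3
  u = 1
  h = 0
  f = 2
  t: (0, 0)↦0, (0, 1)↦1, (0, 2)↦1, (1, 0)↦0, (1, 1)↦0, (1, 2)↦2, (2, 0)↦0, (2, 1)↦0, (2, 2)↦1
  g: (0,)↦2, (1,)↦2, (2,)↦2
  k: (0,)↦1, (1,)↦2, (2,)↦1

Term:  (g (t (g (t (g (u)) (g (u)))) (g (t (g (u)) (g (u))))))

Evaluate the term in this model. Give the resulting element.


value = 2

  u = 1
  (g (u)) = g(1,) = 2
  u = 1
  (g (u)) = g(1,) = 2
  (t (g (u)) (g (u))) = t(2, 2) = 1
  (g (t (g (u)) (g (u)))) = g(1,) = 2
  u = 1
  (g (u)) = g(1,) = 2
  u = 1
  (g (u)) = g(1,) = 2
  (t (g (u)) (g (u))) = t(2, 2) = 1
  (g (t (g (u)) (g (u)))) = g(1,) = 2
  (t (g (t (g (u)) (g (u)))) (g (t (g (u)) (g (u))))) = t(2, 2) = 1
  (g (t (g (t (g (u)) (g (u)))) (g (t (g (u)) (g (u)))))) = g(1,) = 2


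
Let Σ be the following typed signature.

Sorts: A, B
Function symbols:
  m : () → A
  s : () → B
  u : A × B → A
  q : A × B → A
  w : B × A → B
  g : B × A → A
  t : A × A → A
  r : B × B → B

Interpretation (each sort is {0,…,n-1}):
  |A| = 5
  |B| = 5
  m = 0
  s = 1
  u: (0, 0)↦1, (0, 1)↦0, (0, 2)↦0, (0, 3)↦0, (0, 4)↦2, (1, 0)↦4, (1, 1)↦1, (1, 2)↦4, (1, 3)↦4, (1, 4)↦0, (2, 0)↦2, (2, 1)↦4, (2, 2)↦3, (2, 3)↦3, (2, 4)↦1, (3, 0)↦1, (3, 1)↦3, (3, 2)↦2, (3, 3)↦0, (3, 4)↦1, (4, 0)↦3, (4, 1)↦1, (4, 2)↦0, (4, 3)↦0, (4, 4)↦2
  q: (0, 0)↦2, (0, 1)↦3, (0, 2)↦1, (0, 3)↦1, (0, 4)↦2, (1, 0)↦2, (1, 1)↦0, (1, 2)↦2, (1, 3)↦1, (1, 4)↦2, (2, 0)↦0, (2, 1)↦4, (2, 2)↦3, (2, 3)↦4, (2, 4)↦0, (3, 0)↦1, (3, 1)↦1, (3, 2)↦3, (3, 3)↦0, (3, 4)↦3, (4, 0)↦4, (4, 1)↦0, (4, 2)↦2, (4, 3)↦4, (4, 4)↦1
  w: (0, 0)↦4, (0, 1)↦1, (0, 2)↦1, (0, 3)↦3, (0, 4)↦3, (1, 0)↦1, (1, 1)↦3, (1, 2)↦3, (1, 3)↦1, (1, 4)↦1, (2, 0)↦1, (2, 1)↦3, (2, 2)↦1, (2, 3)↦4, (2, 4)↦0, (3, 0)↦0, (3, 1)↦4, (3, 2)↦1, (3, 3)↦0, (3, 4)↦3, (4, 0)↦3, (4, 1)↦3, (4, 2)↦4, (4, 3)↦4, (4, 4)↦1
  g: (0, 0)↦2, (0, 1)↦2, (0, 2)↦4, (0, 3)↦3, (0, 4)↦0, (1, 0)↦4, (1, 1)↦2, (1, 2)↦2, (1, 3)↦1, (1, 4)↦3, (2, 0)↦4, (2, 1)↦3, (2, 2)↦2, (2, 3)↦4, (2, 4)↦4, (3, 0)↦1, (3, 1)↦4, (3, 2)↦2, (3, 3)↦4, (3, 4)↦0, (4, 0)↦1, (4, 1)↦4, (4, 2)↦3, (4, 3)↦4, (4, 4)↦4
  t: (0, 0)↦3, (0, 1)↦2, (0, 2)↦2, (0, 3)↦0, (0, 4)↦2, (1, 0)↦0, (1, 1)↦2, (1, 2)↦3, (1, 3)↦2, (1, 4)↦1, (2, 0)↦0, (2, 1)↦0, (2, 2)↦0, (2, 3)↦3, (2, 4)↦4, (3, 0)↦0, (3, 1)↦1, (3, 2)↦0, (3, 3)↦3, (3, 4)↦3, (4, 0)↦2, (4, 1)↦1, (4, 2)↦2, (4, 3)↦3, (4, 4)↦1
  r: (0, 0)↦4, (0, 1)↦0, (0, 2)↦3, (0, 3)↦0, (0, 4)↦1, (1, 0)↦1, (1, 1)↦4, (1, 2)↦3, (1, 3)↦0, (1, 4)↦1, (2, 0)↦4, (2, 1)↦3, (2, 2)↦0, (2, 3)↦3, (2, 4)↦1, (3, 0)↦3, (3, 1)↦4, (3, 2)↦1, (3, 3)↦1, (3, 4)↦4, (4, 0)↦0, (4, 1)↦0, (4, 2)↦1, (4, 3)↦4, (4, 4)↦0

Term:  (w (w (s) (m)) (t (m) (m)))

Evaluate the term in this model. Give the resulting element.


value = 1

  s = 1
  m = 0
  (w (s) (m)) = w(1, 0) = 1
  m = 0
  m = 0
  (t (m) (m)) = t(0, 0) = 3
  (w (w (s) (m)) (t (m) (m))) = w(1, 3) = 1


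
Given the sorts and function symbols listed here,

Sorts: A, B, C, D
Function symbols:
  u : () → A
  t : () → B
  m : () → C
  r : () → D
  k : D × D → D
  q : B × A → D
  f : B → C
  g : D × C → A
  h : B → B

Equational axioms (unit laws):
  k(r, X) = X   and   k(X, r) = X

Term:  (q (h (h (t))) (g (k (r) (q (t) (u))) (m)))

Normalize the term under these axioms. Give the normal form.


normal form = (q (h (h (t))) (g (q (t) (u)) (m)))

1. (q (h (h (t))) (g (k (r) (q (t) (u))) (m)))  →  (q (h (h (t))) (g (q (t) (u)) (m)))


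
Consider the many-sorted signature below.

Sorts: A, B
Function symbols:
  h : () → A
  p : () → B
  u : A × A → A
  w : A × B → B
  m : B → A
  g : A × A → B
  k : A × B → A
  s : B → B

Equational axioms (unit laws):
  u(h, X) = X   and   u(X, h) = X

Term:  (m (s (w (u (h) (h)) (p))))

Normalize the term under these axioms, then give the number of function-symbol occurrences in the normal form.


size = 5

1. (m (s (w (u (h) (h)) (p))))  →  (m (s (w (h) (p))))
normal form: (m (s (w (h) (p))))


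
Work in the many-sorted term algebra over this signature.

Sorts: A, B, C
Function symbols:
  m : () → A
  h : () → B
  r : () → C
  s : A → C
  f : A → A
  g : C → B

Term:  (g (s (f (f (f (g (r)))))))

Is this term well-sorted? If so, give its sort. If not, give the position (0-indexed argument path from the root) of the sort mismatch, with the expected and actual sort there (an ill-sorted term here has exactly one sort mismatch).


ill-sorted at position [0, 0, 0, 0, 0]: expected A, got B

            (r) : C
          (g (r)) : B
        (f (g (r))) : ✗ arg 0 at [0, 0, 0, 0, 0] has sort B, expected A


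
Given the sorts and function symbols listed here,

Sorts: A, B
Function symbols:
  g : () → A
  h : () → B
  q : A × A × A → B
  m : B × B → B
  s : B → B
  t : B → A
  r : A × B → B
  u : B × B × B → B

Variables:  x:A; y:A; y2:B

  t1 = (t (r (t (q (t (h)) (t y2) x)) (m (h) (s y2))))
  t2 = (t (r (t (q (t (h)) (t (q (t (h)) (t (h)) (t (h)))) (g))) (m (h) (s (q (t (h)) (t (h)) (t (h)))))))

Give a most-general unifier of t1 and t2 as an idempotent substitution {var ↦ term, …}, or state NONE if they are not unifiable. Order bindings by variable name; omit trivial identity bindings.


{x ↦ (g), y2 ↦ (q (t (h)) (t (h)) (t (h)))}


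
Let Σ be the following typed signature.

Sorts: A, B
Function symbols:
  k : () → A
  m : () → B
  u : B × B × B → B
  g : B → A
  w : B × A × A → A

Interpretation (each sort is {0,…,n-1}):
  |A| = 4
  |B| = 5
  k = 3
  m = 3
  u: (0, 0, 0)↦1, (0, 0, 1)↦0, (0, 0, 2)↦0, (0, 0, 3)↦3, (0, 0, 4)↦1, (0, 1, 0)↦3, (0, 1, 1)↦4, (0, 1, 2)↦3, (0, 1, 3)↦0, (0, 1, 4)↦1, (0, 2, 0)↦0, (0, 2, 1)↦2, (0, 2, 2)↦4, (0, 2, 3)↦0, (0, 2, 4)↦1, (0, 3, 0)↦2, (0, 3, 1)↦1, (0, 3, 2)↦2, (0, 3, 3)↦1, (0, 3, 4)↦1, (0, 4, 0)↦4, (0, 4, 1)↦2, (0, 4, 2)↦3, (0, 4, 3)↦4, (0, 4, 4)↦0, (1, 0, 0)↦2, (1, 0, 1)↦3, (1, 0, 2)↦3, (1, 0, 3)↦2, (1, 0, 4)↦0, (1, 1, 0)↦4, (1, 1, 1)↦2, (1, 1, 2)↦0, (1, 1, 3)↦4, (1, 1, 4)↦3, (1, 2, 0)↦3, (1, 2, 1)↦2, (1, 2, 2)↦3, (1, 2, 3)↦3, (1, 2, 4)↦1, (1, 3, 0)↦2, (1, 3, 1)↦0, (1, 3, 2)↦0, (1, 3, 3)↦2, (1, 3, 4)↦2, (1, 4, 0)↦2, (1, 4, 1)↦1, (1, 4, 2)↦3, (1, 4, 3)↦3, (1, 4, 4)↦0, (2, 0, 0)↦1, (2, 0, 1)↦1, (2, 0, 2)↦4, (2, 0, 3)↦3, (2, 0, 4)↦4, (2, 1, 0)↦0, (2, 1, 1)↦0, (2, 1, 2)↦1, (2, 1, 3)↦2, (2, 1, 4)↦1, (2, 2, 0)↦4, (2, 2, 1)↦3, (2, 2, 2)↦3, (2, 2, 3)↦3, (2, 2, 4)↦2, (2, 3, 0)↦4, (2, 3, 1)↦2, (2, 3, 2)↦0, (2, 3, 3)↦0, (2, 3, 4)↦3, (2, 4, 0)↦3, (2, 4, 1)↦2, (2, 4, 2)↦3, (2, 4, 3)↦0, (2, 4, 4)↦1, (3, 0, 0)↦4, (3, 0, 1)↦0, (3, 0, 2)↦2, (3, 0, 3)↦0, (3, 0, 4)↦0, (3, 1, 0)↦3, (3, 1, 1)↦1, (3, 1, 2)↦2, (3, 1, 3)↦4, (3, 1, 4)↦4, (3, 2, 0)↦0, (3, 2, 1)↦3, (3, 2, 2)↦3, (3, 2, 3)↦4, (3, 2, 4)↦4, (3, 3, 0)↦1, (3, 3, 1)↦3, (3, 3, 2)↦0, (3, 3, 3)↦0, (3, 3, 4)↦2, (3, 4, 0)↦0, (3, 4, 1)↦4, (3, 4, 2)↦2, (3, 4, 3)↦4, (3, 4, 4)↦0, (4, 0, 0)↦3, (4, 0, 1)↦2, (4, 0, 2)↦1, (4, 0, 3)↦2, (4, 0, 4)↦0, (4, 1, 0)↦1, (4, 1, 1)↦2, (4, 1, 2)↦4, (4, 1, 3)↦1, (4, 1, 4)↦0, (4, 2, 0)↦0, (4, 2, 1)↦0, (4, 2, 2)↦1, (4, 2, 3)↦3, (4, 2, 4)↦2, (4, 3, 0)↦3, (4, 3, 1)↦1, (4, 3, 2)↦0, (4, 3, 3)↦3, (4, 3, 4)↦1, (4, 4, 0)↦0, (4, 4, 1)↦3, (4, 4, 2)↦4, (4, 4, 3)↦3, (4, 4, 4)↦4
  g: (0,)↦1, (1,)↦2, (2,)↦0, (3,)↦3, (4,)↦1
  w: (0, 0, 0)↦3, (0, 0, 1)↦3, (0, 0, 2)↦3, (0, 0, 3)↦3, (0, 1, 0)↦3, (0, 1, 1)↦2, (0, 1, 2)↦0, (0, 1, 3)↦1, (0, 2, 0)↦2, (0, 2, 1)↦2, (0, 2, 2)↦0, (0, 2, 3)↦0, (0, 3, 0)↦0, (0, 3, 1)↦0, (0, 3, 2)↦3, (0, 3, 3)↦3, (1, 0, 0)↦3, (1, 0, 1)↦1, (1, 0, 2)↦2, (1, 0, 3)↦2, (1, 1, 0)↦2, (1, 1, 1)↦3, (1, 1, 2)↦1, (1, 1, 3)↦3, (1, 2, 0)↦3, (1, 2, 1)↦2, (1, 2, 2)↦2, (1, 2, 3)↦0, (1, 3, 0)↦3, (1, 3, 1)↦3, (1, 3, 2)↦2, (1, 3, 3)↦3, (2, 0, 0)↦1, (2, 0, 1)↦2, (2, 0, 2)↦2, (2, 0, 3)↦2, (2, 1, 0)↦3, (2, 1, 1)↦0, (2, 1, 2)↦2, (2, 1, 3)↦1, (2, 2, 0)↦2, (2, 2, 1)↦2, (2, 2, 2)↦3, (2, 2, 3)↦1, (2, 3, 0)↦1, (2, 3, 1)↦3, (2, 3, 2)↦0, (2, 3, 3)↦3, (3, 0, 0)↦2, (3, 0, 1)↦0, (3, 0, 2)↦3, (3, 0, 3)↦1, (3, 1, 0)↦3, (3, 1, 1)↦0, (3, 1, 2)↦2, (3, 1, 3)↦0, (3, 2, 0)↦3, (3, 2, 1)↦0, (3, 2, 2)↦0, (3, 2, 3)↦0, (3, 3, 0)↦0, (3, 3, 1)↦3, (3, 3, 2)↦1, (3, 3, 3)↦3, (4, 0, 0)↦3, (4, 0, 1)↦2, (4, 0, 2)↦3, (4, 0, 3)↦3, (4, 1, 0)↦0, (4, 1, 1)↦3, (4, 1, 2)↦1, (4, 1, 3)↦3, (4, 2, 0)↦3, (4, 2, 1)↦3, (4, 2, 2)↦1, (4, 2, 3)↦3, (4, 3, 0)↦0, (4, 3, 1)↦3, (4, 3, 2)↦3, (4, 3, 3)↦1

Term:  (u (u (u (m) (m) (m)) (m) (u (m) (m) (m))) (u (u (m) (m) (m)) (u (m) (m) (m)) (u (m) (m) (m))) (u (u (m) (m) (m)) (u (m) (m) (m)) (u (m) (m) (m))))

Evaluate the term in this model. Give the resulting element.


value = 0

  m = 3
  m = 3
  m = 3
  (u (m) (m) (m)) = u(3, 3, 3) = 0
  m = 3
  m = 3
  m = 3
  m = 3
  (u (m) (m) (m)) = u(3, 3, 3) = 0
  (u (u (m) (m) (m)) (m) (u (m) (m) (m))) = u(0, 3, 0) = 2
  m = 3
  m = 3
  m = 3
  (u (m) (m) (m)) = u(3, 3, 3) = 0
  m = 3
  m = 3
  m = 3
  (u (m) (m) (m)) = u(3, 3, 3) = 0
  m = 3
  m = 3
  m = 3
  (u (m) (m) (m)) = u(3, 3, 3) = 0
  (u (u (m) (m) (m)) (u (m) (m) (m)) (u (m) (m) (m))) = u(0, 0, 0) = 1
  m = 3
  m = 3
  m = 3
  (u (m) (m) (m)) = u(3, 3, 3) = 0
  m = 3
  m = 3
  m = 3
  (u (m) (m) (m)) = u(3, 3, 3) = 0
  m = 3
  m = 3
  m = 3
  (u (m) (m) (m)) = u(3, 3, 3) = 0
  (u (u (m) (m) (m)) (u (m) (m) (m)) (u (m) (m) (m))) = u(0, 0, 0) = 1
  (u (u (u (m) (m) (m)) (m) (u (m) (m) (m))) (u (u (m) (m) (m)) (u (m) (m) (m)) (u (m) (m) (m))) (u (u (m) (m) (m)) (u (m) (m) (m)) (u (m) (m) (m)))) = u(2, 1, 1) = 0


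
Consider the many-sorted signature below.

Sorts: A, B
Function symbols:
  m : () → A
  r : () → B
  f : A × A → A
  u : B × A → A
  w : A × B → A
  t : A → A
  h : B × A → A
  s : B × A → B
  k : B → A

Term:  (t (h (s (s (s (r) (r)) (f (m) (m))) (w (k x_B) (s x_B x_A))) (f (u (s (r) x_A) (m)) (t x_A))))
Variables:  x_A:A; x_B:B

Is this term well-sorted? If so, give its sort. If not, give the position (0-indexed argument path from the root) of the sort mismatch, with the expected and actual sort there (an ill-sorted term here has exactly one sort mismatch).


          (r) : B
          (r) : B
        (s (r) (r)) : ✗ arg 1 at [0, 0, 0, 0, 1] has sort B, expected A
          (m) : A
          (m) : A
        (f (m) (m)) : A
          x_B : B
        (k x_B) : A
          x_B : B
          x_A : A
        (s x_B x_A) : B
      (w (k x_B) (s x_B x_A)) : A
          (r) : B
          x_A : A
        (s (r) x_A) : B
        (m) : A
      (u (s (r) x_A) (m)) : A
        x_A : A
      (t x_A) : A
    (f (u (s (r) x_A) (m)) (t x_A)) : A

ill-sorted at position [0, 0, 0, 0, 1]: expected A, got B


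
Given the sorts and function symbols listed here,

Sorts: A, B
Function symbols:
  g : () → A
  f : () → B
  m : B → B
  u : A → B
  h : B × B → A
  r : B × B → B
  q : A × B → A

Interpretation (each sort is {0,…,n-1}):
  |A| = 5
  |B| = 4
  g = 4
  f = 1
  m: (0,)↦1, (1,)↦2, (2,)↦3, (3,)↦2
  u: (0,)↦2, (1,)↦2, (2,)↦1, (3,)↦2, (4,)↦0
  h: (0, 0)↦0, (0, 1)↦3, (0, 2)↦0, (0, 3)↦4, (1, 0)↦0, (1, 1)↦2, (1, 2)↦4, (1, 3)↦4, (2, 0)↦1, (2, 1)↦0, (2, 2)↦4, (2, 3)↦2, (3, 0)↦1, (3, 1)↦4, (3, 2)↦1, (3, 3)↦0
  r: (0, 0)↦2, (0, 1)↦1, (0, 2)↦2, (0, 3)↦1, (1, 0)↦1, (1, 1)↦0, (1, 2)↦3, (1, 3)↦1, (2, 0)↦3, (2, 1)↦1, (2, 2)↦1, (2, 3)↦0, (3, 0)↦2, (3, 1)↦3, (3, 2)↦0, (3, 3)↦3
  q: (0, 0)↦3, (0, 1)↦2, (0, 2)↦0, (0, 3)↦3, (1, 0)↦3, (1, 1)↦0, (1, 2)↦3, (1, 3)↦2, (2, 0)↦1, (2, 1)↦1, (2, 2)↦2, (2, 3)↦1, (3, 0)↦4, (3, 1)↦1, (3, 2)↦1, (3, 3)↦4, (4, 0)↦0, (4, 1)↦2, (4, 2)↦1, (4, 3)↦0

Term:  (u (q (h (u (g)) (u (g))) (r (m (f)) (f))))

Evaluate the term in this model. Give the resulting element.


value = 1

  g = 4
  (u (g)) = u(4,) = 0
  g = 4
  (u (g)) = u(4,) = 0
  (h (u (g)) (u (g))) = h(0, 0) = 0
  f = 1
  (m (f)) = m(1,) = 2
  f = 1
  (r (m (f)) (f)) = r(2, 1) = 1
  (q (h (u (g)) (u (g))) (r (m (f)) (f))) = q(0, 1) = 2
  (u (q (h (u (g)) (u (g))) (r (m (f)) (f)))) = u(2,) = 1


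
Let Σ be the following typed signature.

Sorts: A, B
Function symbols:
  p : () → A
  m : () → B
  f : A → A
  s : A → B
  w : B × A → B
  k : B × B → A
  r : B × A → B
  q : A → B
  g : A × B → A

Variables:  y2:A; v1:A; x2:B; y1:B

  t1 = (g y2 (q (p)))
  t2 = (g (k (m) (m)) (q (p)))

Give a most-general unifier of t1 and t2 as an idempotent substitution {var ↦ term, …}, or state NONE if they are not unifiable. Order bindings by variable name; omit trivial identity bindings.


{y2 ↦ (k (m) (m))}


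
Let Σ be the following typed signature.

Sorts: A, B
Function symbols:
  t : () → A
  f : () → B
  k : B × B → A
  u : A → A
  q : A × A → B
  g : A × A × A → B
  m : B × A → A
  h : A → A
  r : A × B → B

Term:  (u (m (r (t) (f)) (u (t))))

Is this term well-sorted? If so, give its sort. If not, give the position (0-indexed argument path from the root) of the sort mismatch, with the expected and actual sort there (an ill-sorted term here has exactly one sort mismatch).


      (t) : A
      (f) : B
    (r (t) (f)) : B
      (t) : A
    (u (t)) : A
  (m (r (t) (f)) (u (t))) : A
(u (m (r (t) (f)) (u (t)))) : A

well-sorted; sort = A


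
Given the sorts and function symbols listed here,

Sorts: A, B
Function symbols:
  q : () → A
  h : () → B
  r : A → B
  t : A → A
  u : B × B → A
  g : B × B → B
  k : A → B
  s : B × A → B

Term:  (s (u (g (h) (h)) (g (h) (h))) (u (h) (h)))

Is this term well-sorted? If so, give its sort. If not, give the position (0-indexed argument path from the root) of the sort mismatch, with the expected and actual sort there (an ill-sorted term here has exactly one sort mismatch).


      (h) : B
      (h) : B
    (g (h) (h)) : B
      (h) : B
      (h) : B
    (g (h) (h)) : B
  (u (g (h) (h)) (g (h) (h))) : A
    (h) : B
    (h) : B
  (u (h) (h)) : A
(s (u (g (h) (h)) (g (h) (h))) (u (h) (h))) : ✗ arg 0 at [0] has sort A, expected B

ill-sorted at position [0]: expected B, got A


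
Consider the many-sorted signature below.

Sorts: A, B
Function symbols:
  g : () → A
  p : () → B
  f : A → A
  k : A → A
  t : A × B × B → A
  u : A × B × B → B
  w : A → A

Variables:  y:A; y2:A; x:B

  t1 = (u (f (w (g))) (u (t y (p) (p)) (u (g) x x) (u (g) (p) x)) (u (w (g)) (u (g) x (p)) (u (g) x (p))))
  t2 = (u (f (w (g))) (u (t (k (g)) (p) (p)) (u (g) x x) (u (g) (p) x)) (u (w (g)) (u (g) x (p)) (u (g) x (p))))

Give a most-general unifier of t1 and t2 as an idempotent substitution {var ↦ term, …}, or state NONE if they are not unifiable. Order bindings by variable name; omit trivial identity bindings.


{y ↦ (k (g))}


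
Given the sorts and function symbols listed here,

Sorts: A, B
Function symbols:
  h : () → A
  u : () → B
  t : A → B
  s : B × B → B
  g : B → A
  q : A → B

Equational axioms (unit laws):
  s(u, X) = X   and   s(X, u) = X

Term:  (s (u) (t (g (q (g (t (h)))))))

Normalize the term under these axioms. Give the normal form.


1. (s (u) (t (g (q (g (t (h)))))))  →  (t (g (q (g (t (h))))))

normal form = (t (g (q (g (t (h))))))


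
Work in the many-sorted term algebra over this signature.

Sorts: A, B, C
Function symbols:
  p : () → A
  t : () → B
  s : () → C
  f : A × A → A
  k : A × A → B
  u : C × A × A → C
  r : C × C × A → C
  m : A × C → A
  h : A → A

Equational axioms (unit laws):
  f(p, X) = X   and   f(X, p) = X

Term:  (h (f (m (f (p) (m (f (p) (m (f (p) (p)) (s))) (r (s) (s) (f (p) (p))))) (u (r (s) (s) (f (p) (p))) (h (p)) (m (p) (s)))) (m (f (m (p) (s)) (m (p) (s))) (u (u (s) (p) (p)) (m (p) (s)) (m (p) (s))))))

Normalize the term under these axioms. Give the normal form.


1. (h (f (m (f (p) (m (f (p) (m (f (p) (p)) (s))) (r (s) (s) (f (p) (p))))) (u (r (s) (s) (f (p) (p))) (h (p)) (m (p) (s)))) (m (f (m (p) (s)) (m (p) (s))) (u (u (s) (p) (p)) (m (p) (s)) (m (p) (s))))))  →  (h (f (m (m (f (p) (m (f (p) (p)) (s))) (r (s) (s) (f (p) (p)))) (u (r (s) (s) (f (p) (p))) (h (p)) (m (p) (s)))) (m (f (m (p) (s)) (m (p) (s))) (u (u (s) (p) (p)) (m (p) (s)) (m (p) (s))))))
2. (h (f (m (m (f (p) (m (f (p) (p)) (s))) (r (s) (s) (f (p) (p)))) (u (r (s) (s) (f (p) (p))) (h (p)) (m (p) (s)))) (m (f (m (p) (s)) (m (p) (s))) (u (u (s) (p) (p)) (m (p) (s)) (m (p) (s))))))  →  (h (f (m (m (m (f (p) (p)) (s)) (r (s) (s) (f (p) (p)))) (u (r (s) (s) (f (p) (p))) (h (p)) (m (p) (s)))) (m (f (m (p) (s)) (m (p) (s))) (u (u (s) (p) (p)) (m (p) (s)) (m (p) (s))))))
3. (h (f (m (m (m (f (p) (p)) (s)) (r (s) (s) (f (p) (p)))) (u (r (s) (s) (f (p) (p))) (h (p)) (m (p) (s)))) (m (f (m (p) (s)) (m (p) (s))) (u (u (s) (p) (p)) (m (p) (s)) (m (p) (s))))))  →  (h (f (m (m (m (p) (s)) (r (s) (s) (f (p) (p)))) (u (r (s) (s) (f (p) (p))) (h (p)) (m (p) (s)))) (m (f (m (p) (s)) (m (p) (s))) (u (u (s) (p) (p)) (m (p) (s)) (m (p) (s))))))
4. (h (f (m (m (m (p) (s)) (r (s) (s) (f (p) (p)))) (u (r (s) (s) (f (p) (p))) (h (p)) (m (p) (s)))) (m (f (m (p) (s)) (m (p) (s))) (u (u (s) (p) (p)) (m (p) (s)) (m (p) (s))))))  →  (h (f (m (m (m (p) (s)) (r (s) (s) (p))) (u (r (s) (s) (f (p) (p))) (h (p)) (m (p) (s)))) (m (f (m (p) (s)) (m (p) (s))) (u (u (s) (p) (p)) (m (p) (s)) (m (p) (s))))))
5. (h (f (m (m (m (p) (s)) (r (s) (s) (p))) (u (r (s) (s) (f (p) (p))) (h (p)) (m (p) (s)))) (m (f (m (p) (s)) (m (p) (s))) (u (u (s) (p) (p)) (m (p) (s)) (m (p) (s))))))  →  (h (f (m (m (m (p) (s)) (r (s) (s) (p))) (u (r (s) (s) (p)) (h (p)) (m (p) (s)))) (m (f (m (p) (s)) (m (p) (s))) (u (u (s) (p) (p)) (m (p) (s)) (m (p) (s))))))

normal form = (h (f (m (m (m (p) (s)) (r (s) (s) (p))) (u (r (s) (s) (p)) (h (p)) (m (p) (s)))) (m (f (m (p) (s)) (m (p) (s))) (u (u (s) (p) (p)) (m (p) (s)) (m (p) (s))))))


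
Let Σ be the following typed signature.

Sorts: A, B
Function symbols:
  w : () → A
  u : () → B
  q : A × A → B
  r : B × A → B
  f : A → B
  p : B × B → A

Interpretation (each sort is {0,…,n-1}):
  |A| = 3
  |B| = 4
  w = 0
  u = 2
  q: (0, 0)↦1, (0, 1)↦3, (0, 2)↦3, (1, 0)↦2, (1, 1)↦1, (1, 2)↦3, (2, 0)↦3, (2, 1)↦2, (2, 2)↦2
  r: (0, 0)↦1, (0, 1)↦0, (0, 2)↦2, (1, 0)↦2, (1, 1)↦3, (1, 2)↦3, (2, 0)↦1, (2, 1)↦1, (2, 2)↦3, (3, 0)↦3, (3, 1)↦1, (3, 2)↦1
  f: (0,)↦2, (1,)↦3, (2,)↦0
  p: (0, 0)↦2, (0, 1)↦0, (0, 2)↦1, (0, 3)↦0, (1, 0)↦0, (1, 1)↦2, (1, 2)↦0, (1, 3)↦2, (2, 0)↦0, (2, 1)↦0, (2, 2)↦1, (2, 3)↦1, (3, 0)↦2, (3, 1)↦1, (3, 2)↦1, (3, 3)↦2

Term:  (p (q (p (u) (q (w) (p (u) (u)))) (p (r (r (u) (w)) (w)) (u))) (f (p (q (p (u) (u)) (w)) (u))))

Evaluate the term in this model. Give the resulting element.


value = 2

  u = 2
  w = 0
  u = 2
  u = 2
  (p (u) (u)) = p(2, 2) = 1
  (q (w) (p (u) (u))) = q(0, 1) = 3
  (p (u) (q (w) (p (u) (u)))) = p(2, 3) = 1
  u = 2
  w = 0
  (r (u) (w)) = r(2, 0) = 1
  w = 0
  (r (r (u) (w)) (w)) = r(1, 0) = 2
  u = 2
  (p (r (r (u) (w)) (w)) (u)) = p(2, 2) = 1
  (q (p (u) (q (w) (p (u) (u)))) (p (r (r (u) (w)) (w)) (u))) = q(1, 1) = 1
  u = 2
  u = 2
  (p (u) (u)) = p(2, 2) = 1
  w = 0
  (q (p (u) (u)) (w)) = q(1, 0) = 2
  u = 2
  (p (q (p (u) (u)) (w)) (u)) = p(2, 2) = 1
  (f (p (q (p (u) (u)) (w)) (u))) = f(1,) = 3
  (p (q (p (u) (q (w) (p (u) (u)))) (p (r (r (u) (w)) (w)) (u))) (f (p (q (p (u) (u)) (w)) (u)))) = p(1, 3) = 2


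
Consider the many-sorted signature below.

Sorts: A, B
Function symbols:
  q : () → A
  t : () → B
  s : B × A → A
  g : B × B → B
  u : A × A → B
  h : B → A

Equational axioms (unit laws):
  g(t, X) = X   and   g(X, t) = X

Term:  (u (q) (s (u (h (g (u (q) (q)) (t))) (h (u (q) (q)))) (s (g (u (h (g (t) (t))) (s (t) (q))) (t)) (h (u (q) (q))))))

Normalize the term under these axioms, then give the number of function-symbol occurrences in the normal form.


size = 23

1. (u (q) (s (u (h (g (u (q) (q)) (t))) (h (u (q) (q)))) (s (g (u (h (g (t) (t))) (s (t) (q))) (t)) (h (u (q) (q))))))  →  (u (q) (s (u (h (u (q) (q))) (h (u (q) (q)))) (s (g (u (h (g (t) (t))) (s (t) (q))) (t)) (h (u (q) (q))))))
2. (u (q) (s (u (h (u (q) (q))) (h (u (q) (q)))) (s (g (u (h (g (t) (t))) (s (t) (q))) (t)) (h (u (q) (q))))))  →  (u (q) (s (u (h (u (q) (q))) (h (u (q) (q)))) (s (u (h (g (t) (t))) (s (t) (q))) (h (u (q) (q))))))
3. (u (q) (s (u (h (u (q) (q))) (h (u (q) (q)))) (s (u (h (g (t) (t))) (s (t) (q))) (h (u (q) (q))))))  →  (u (q) (s (u (h (u (q) (q))) (h (u (q) (q)))) (s (u (h (t)) (s (t) (q))) (h (u (q) (q))))))
normal form: (u (q) (s (u (h (u (q) (q))) (h (u (q) (q)))) (s (u (h (t)) (s (t) (q))) (h (u (q) (q))))))


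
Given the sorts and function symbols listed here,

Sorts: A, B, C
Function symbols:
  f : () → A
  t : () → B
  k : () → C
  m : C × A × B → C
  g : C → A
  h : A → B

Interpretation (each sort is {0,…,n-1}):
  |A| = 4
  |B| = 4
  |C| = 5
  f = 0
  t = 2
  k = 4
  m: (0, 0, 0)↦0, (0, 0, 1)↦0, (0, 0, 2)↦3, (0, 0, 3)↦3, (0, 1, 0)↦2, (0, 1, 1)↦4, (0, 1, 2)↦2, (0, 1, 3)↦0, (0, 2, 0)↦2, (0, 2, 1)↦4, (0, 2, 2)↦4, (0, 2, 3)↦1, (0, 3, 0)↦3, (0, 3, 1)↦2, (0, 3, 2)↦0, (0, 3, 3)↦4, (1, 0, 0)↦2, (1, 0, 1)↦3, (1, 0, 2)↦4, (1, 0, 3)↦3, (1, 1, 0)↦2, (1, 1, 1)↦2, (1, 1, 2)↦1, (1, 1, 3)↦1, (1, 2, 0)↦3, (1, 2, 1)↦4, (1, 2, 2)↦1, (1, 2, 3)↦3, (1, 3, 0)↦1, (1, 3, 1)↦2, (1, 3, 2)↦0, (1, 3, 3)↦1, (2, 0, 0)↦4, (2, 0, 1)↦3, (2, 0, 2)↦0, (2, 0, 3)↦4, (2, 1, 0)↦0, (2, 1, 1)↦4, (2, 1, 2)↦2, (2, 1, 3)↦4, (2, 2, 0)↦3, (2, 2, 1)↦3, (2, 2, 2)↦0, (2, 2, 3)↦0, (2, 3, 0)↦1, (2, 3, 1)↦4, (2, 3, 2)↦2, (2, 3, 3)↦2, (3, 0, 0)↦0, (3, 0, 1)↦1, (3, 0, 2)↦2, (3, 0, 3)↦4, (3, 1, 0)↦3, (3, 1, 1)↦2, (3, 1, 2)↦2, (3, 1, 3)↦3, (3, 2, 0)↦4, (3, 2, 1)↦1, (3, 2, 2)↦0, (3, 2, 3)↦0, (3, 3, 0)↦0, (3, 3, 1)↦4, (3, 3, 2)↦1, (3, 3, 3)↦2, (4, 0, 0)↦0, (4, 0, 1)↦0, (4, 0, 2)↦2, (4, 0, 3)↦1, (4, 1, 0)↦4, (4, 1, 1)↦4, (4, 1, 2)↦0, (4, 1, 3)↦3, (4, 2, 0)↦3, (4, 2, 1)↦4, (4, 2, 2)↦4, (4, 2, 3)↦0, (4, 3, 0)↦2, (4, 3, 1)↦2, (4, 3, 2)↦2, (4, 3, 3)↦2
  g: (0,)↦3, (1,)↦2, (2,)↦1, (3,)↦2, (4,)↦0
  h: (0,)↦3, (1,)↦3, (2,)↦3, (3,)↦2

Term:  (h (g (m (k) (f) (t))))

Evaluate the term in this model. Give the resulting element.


value = 3

  k = 4
  f = 0
  t = 2
  (m (k) (f) (t)) = m(4, 0, 2) = 2
  (g (m (k) (f) (t))) = g(2,) = 1
  (h (g (m (k) (f) (t)))) = h(1,) = 3
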